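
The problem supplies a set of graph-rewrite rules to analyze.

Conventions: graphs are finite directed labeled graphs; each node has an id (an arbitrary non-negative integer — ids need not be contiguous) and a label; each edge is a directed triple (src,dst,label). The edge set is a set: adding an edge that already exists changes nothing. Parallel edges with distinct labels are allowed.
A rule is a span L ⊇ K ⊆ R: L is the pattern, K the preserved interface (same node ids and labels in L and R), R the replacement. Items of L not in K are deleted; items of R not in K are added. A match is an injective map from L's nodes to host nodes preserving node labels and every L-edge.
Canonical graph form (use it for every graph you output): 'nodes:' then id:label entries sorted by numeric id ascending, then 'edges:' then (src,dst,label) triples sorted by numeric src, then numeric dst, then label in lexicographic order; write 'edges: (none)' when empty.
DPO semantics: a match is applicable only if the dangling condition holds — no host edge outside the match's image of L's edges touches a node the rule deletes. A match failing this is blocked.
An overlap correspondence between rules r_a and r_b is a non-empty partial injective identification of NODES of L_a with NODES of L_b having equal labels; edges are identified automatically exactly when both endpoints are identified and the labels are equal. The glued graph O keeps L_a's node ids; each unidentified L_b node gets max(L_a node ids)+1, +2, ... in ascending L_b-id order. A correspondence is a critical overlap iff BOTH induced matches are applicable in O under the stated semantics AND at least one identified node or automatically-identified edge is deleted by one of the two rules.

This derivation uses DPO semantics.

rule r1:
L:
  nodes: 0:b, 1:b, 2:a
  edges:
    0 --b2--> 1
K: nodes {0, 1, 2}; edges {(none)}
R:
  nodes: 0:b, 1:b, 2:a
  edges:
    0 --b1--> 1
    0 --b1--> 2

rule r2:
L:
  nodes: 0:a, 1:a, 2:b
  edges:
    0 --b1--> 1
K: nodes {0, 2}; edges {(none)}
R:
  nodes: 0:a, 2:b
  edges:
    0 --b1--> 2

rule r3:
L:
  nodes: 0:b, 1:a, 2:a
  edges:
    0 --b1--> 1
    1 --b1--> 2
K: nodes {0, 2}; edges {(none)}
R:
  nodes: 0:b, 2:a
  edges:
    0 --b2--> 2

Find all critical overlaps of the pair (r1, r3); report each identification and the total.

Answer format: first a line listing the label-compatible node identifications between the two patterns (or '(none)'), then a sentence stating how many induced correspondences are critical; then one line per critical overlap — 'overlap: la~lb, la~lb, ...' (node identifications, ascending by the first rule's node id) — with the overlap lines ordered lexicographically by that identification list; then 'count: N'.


label-compatible node identifications between L(r1) and L(r3): 0~0, 1~0, 2~1, 2~2
3 of the induced correspondences are critical overlaps of r1 and r3.
overlap: 0~0, 2~1
overlap: 1~0, 2~1
overlap: 2~1
count: 3


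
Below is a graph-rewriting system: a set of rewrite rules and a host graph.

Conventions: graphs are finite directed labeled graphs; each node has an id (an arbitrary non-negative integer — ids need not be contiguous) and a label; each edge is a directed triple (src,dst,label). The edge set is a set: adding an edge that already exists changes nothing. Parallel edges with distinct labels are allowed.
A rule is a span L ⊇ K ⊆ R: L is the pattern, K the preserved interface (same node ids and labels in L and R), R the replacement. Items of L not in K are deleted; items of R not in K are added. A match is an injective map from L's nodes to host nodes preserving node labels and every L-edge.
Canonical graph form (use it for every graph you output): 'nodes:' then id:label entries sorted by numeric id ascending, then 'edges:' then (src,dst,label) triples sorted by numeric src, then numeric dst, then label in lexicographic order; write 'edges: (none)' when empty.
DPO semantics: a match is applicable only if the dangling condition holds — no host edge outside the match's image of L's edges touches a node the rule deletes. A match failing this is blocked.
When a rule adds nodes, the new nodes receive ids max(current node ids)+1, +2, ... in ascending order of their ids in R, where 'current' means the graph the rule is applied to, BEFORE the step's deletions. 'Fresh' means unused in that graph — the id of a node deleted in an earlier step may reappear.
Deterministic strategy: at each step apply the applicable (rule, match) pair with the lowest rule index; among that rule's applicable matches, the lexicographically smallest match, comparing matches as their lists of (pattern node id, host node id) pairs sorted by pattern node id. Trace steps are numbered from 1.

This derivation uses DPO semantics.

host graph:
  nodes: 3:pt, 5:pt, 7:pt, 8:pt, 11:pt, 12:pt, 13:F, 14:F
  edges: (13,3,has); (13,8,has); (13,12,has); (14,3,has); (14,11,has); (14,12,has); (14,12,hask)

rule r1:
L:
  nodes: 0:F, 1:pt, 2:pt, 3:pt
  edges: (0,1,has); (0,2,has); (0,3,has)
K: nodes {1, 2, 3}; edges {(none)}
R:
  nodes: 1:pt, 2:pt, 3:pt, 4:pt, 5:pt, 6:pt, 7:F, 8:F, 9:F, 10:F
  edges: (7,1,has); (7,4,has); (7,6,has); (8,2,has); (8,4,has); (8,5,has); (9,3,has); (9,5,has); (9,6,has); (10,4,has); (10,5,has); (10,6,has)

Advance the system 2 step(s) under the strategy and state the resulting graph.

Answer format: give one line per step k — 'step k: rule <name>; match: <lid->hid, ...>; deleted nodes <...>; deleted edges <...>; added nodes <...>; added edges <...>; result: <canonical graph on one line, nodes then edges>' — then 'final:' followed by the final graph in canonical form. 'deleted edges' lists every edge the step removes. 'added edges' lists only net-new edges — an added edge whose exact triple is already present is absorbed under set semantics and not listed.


step 1: rule r1; match: 0->13, 1->3, 2->8, 3->12; deleted nodes 13; deleted edges (13,3,has); (13,8,has); (13,12,has); added nodes 15, 16, 17, 18, 19, 20, 21; added edges (18,3,has); (18,15,has); (18,17,has); (19,8,has); (19,15,has); (19,16,has); (20,12,has); (20,16,has); (20,17,has); (21,15,has); (21,16,has); (21,17,has); result: nodes: 3:pt, 5:pt, 7:pt, 8:pt, 11:pt, 12:pt, 14:F, 15:pt, 16:pt, 17:pt, 18:F, 19:F, 20:F, 21:F edges: (14,3,has); (14,11,has); (14,12,has); (14,12,hask); (18,3,has); (18,15,has); (18,17,has); (19,8,has); (19,15,has); (19,16,has); (20,12,has); (20,16,has); (20,17,has); (21,15,has); (21,16,has); (21,17,has)
step 2: rule r1; match: 0->18, 1->3, 2->15, 3->17; deleted nodes 18; deleted edges (18,3,has); (18,15,has); (18,17,has); added nodes 22, 23, 24, 25, 26, 27, 28; added edges (25,3,has); (25,22,has); (25,24,has); (26,15,has); (26,22,has); (26,23,has); (27,17,has); (27,23,has); (27,24,has); (28,22,has); (28,23,has); (28,24,has); result: nodes: 3:pt, 5:pt, 7:pt, 8:pt, 11:pt, 12:pt, 14:F, 15:pt, 16:pt, 17:pt, 19:F, 20:F, 21:F, 22:pt, 23:pt, 24:pt, 25:F, 26:F, 27:F, 28:F edges: (14,3,has); (14,11,has); (14,12,has); (14,12,hask); (19,8,has); (19,15,has); (19,16,has); (20,12,has); (20,16,has); (20,17,has); (21,15,has); (21,16,has); (21,17,has); (25,3,has); (25,22,has); (25,24,has); (26,15,has); (26,22,has); (26,23,has); (27,17,has); (27,23,has); (27,24,has); (28,22,has); (28,23,has); (28,24,has)
final:
nodes: 3:pt, 5:pt, 7:pt, 8:pt, 11:pt, 12:pt, 14:F, 15:pt, 16:pt, 17:pt, 19:F, 20:F, 21:F, 22:pt, 23:pt, 24:pt, 25:F, 26:F, 27:F, 28:F
edges: (14,3,has); (14,11,has); (14,12,has); (14,12,hask); (19,8,has); (19,15,has); (19,16,has); (20,12,has); (20,16,has); (20,17,has); (21,15,has); (21,16,has); (21,17,has); (25,3,has); (25,22,has); (25,24,has); (26,15,has); (26,22,has); (26,23,has); (27,17,has); (27,23,has); (27,24,has); (28,22,has); (28,23,has); (28,24,has)


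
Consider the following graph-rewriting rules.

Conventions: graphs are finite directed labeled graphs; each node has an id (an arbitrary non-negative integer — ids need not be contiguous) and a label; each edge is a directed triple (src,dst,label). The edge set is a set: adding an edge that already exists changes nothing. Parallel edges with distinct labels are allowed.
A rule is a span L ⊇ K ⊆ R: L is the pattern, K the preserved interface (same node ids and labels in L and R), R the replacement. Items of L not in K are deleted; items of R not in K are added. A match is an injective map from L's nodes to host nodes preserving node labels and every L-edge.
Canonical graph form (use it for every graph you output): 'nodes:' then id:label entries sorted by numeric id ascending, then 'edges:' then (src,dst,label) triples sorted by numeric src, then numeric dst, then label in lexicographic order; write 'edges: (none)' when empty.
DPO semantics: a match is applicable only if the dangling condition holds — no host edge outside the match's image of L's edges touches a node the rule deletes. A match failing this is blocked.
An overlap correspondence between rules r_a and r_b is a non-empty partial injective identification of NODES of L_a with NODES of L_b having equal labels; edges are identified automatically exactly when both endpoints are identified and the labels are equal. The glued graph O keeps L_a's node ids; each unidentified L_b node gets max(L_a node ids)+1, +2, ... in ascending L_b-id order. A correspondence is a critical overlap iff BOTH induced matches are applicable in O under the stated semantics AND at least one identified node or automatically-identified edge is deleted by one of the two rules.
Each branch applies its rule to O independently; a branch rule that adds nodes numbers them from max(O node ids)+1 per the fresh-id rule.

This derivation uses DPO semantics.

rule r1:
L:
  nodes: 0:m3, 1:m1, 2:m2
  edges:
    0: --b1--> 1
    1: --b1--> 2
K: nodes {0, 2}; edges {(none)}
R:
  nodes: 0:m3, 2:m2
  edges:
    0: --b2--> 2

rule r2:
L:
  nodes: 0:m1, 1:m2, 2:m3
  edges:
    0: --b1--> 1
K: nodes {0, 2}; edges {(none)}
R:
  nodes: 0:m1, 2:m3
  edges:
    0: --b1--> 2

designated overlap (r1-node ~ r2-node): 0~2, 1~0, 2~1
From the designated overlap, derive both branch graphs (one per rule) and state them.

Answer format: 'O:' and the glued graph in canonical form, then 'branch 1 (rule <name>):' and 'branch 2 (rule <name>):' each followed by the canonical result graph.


O:
nodes: 0:m3, 1:m1, 2:m2
edges: (0,1,b1); (1,2,b1)
branch 1 (rule r1):
nodes: 0:m3, 2:m2
edges: (0,2,b2)
branch 2 (rule r2):
nodes: 0:m3, 1:m1
edges: (0,1,b1); (1,0,b1)


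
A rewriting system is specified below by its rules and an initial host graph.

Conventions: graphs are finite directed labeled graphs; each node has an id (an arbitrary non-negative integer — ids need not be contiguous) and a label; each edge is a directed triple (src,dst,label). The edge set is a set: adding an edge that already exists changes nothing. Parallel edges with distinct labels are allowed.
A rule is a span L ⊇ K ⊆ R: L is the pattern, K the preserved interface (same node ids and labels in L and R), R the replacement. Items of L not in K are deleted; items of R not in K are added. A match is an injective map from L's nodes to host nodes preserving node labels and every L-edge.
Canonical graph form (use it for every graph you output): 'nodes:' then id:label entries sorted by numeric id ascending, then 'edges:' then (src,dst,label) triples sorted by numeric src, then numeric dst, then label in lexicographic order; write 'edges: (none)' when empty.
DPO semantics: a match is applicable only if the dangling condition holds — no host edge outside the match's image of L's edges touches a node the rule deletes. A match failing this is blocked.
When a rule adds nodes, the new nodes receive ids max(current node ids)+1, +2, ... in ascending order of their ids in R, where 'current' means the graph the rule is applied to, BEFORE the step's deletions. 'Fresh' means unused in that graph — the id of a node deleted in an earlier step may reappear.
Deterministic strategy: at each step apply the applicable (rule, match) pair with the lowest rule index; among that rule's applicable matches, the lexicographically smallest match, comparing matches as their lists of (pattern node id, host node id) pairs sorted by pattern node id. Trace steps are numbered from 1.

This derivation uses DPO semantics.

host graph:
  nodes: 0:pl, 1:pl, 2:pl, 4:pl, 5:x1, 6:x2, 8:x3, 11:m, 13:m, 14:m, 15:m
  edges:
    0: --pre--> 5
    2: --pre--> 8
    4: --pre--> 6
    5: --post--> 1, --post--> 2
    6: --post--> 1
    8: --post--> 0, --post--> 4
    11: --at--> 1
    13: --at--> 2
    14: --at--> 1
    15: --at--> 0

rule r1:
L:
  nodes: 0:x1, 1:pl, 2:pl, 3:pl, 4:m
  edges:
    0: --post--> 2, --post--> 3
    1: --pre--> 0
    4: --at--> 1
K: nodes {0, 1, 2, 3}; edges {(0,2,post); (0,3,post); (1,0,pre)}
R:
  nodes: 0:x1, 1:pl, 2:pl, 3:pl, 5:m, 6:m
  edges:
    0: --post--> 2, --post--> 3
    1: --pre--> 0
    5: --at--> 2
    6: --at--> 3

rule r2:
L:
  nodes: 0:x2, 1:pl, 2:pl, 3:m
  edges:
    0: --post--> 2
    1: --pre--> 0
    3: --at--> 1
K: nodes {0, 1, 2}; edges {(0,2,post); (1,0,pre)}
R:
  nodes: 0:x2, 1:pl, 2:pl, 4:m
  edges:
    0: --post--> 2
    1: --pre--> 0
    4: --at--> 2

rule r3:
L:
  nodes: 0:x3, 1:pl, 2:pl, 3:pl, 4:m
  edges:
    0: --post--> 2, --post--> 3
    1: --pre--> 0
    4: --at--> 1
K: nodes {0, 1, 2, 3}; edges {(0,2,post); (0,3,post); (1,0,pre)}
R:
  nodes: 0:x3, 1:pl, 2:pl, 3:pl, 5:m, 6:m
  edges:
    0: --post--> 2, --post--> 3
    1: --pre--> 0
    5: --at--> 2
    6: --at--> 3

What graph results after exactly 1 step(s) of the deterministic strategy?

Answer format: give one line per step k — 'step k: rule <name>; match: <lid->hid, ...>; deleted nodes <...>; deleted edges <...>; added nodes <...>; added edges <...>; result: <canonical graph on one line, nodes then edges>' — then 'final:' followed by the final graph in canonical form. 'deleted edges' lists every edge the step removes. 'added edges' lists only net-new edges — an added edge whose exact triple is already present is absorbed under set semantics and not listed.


step 1: rule r1; match: 0->5, 1->0, 2->1, 3->2, 4->15; deleted nodes 15; deleted edges (15,0,at); added nodes 16, 17; added edges (16,1,at); (17,2,at); result: nodes: 0:pl, 1:pl, 2:pl, 4:pl, 5:x1, 6:x2, 8:x3, 11:m, 13:m, 14:m, 16:m, 17:m edges: (0,5,pre); (2,8,pre); (4,6,pre); (5,1,post); (5,2,post); (6,1,post); (8,0,post); (8,4,post); (11,1,at); (13,2,at); (14,1,at); (16,1,at); (17,2,at)
final:
nodes: 0:pl, 1:pl, 2:pl, 4:pl, 5:x1, 6:x2, 8:x3, 11:m, 13:m, 14:m, 16:m, 17:m
edges: (0,5,pre); (2,8,pre); (4,6,pre); (5,1,post); (5,2,post); (6,1,post); (8,0,post); (8,4,post); (11,1,at); (13,2,at); (14,1,at); (16,1,at); (17,2,at)


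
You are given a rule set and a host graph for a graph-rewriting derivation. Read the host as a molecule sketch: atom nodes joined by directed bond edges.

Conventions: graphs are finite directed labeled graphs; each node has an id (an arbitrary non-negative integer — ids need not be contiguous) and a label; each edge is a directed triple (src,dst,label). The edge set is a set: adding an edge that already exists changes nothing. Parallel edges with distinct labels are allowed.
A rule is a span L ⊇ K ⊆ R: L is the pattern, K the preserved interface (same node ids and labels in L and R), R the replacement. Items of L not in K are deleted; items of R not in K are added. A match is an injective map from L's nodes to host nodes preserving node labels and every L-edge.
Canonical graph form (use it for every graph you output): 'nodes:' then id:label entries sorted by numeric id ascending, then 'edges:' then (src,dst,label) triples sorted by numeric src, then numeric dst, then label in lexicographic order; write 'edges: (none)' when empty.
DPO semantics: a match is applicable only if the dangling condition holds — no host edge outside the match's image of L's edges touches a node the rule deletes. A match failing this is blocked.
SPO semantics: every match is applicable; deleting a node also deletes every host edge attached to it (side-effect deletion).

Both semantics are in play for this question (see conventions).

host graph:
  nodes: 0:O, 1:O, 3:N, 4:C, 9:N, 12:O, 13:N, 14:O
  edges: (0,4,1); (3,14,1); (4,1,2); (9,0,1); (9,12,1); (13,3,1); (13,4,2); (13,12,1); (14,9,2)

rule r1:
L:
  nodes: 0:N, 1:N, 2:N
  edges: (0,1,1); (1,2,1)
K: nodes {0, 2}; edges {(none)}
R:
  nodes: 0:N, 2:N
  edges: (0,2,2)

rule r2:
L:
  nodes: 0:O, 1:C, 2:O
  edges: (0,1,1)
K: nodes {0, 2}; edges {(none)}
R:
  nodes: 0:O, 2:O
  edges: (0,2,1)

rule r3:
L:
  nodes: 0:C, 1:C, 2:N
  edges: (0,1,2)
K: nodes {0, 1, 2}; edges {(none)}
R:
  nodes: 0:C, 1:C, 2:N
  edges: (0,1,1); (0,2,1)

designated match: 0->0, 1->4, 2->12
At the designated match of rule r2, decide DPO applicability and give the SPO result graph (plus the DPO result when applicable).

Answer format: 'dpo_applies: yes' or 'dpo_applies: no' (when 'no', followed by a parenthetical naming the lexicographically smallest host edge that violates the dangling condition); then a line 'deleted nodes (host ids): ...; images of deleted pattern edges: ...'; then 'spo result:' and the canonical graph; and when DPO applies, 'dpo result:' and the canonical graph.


dpo_applies: no
(the rule deletes node 4, which keeps host edge (4,1,2) outside the match image — the dangling condition fails, DPO blocks; SPO proceeds and side-deletes such edges)
deleted nodes (host ids): 4; images of deleted pattern edges: (0,4,1)
spo result:
nodes: 0:O, 1:O, 3:N, 9:N, 12:O, 13:N, 14:O
edges: (0,12,1); (3,14,1); (9,0,1); (9,12,1); (13,3,1); (13,12,1); (14,9,2)


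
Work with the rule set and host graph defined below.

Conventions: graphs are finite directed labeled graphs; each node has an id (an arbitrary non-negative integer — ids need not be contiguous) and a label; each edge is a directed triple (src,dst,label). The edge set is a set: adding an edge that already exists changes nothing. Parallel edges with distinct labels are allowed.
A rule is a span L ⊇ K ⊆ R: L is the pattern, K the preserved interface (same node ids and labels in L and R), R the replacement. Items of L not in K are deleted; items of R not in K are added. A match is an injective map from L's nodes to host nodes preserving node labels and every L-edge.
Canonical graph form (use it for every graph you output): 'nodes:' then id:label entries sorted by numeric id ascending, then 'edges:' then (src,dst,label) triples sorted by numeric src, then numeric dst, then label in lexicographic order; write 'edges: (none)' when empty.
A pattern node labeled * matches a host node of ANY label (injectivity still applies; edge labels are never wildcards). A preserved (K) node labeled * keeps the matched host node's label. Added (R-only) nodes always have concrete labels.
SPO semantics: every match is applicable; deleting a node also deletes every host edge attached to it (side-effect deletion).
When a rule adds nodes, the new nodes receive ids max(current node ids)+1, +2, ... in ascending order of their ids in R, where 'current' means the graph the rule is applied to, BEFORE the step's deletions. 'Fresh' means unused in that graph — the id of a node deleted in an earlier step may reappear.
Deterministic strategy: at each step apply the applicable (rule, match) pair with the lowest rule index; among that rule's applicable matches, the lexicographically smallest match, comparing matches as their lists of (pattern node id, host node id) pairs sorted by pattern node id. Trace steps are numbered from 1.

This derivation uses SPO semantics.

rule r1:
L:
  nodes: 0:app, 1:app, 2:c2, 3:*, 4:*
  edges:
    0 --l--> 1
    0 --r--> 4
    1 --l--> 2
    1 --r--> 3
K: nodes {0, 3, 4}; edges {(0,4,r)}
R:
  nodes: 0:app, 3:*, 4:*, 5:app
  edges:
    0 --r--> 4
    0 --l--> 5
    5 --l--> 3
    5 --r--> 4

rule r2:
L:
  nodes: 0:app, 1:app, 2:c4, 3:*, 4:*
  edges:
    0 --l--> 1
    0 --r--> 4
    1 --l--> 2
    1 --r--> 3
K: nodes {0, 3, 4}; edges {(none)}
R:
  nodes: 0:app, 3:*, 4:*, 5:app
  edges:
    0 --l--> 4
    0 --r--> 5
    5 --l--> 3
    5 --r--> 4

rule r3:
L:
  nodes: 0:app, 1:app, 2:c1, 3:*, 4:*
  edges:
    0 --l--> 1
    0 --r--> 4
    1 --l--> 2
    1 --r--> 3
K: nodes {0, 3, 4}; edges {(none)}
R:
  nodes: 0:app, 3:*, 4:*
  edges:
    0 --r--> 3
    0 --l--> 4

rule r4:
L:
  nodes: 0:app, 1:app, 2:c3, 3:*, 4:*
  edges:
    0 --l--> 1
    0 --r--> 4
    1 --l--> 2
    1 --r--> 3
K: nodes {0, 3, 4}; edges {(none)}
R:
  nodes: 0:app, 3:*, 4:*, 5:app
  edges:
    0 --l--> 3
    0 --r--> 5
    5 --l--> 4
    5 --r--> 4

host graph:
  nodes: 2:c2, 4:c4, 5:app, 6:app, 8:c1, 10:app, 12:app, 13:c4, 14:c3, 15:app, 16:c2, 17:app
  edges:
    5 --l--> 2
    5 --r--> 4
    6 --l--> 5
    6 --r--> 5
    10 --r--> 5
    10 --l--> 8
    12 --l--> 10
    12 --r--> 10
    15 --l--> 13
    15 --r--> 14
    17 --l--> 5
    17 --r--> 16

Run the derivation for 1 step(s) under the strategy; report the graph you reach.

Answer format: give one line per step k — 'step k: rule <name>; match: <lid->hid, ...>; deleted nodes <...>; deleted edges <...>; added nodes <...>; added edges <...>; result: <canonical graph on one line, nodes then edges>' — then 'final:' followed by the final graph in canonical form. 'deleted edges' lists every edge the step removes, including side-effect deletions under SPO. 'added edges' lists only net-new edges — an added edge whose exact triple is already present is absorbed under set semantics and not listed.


step 1: rule r1; match: 0->17, 1->5, 2->2, 3->4, 4->16; deleted nodes 2, 5; deleted edges (5,2,l); (5,4,r); (6,5,l); (6,5,r); (10,5,r); (17,5,l); added nodes 18; added edges (17,18,l); (18,4,l); (18,16,r); result: nodes: 4:c4, 6:app, 8:c1, 10:app, 12:app, 13:c4, 14:c3, 15:app, 16:c2, 17:app, 18:app edges: (10,8,l); (12,10,l); (12,10,r); (15,13,l); (15,14,r); (17,16,r); (17,18,l); (18,4,l); (18,16,r)
final:
nodes: 4:c4, 6:app, 8:c1, 10:app, 12:app, 13:c4, 14:c3, 15:app, 16:c2, 17:app, 18:app
edges: (10,8,l); (12,10,l); (12,10,r); (15,13,l); (15,14,r); (17,16,r); (17,18,l); (18,4,l); (18,16,r)


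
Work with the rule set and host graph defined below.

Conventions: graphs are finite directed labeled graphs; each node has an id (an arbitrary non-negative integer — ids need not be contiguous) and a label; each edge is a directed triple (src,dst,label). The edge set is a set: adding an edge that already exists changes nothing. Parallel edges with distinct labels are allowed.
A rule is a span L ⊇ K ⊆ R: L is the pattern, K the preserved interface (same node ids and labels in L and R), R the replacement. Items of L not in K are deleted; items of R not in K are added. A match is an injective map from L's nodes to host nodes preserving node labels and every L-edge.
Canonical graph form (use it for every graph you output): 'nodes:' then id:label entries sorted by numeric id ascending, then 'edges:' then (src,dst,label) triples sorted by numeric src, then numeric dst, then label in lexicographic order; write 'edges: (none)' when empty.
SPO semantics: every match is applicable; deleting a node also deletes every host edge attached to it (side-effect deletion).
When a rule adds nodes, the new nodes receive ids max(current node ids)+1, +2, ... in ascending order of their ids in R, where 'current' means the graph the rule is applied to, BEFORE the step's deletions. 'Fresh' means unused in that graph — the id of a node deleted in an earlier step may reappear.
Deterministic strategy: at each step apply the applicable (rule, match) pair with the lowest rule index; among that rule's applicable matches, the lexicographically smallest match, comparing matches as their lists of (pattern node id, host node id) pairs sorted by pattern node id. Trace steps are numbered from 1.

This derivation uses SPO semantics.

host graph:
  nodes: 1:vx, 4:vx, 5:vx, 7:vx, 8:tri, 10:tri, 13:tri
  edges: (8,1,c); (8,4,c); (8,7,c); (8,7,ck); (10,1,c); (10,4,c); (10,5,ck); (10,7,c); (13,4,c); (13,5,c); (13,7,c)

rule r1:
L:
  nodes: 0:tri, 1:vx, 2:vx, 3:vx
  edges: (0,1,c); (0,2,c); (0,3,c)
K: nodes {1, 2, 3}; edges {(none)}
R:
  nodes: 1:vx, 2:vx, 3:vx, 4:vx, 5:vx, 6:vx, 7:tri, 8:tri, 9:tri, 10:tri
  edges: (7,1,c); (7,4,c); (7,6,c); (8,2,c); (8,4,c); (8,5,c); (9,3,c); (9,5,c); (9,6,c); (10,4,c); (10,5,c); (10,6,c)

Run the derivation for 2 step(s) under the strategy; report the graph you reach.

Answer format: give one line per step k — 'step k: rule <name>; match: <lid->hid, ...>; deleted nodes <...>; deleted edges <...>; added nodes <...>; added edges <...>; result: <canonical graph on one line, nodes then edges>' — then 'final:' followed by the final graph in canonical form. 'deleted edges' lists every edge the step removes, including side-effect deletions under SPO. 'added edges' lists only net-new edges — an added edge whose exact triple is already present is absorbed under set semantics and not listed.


step 1: rule r1; match: 0->8, 1->1, 2->4, 3->7; deleted nodes 8; deleted edges (8,1,c); (8,4,c); (8,7,c); (8,7,ck); added nodes 14, 15, 16, 17, 18, 19, 20; added edges (17,1,c); (17,14,c); (17,16,c); (18,4,c); (18,14,c); (18,15,c); (19,7,c); (19,15,c); (19,16,c); (20,14,c); (20,15,c); (20,16,c); result: nodes: 1:vx, 4:vx, 5:vx, 7:vx, 10:tri, 13:tri, 14:vx, 15:vx, 16:vx, 17:tri, 18:tri, 19:tri, 20:tri edges: (10,1,c); (10,4,c); (10,5,ck); (10,7,c); (13,4,c); (13,5,c); (13,7,c); (17,1,c); (17,14,c); (17,16,c); (18,4,c); (18,14,c); (18,15,c); (19,7,c); (19,15,c); (19,16,c); (20,14,c); (20,15,c); (20,16,c)
step 2: rule r1; match: 0->10, 1->1, 2->4, 3->7; deleted nodes 10; deleted edges (10,1,c); (10,4,c); (10,5,ck); (10,7,c); added nodes 21, 22, 23, 24, 25, 26, 27; added edges (24,1,c); (24,21,c); (24,23,c); (25,4,c); (25,21,c); (25,22,c); (26,7,c); (26,22,c); (26,23,c); (27,21,c); (27,22,c); (27,23,c); result: nodes: 1:vx, 4:vx, 5:vx, 7:vx, 13:tri, 14:vx, 15:vx, 16:vx, 17:tri, 18:tri, 19:tri, 20:tri, 21:vx, 22:vx, 23:vx, 24:tri, 25:tri, 26:tri, 27:tri edges: (13,4,c); (13,5,c); (13,7,c); (17,1,c); (17,14,c); (17,16,c); (18,4,c); (18,14,c); (18,15,c); (19,7,c); (19,15,c); (19,16,c); (20,14,c); (20,15,c); (20,16,c); (24,1,c); (24,21,c); (24,23,c); (25,4,c); (25,21,c); (25,22,c); (26,7,c); (26,22,c); (26,23,c); (27,21,c); (27,22,c); (27,23,c)
final:
nodes: 1:vx, 4:vx, 5:vx, 7:vx, 13:tri, 14:vx, 15:vx, 16:vx, 17:tri, 18:tri, 19:tri, 20:tri, 21:vx, 22:vx, 23:vx, 24:tri, 25:tri, 26:tri, 27:tri
edges: (13,4,c); (13,5,c); (13,7,c); (17,1,c); (17,14,c); (17,16,c); (18,4,c); (18,14,c); (18,15,c); (19,7,c); (19,15,c); (19,16,c); (20,14,c); (20,15,c); (20,16,c); (24,1,c); (24,21,c); (24,23,c); (25,4,c); (25,21,c); (25,22,c); (26,7,c); (26,22,c); (26,23,c); (27,21,c); (27,22,c); (27,23,c)


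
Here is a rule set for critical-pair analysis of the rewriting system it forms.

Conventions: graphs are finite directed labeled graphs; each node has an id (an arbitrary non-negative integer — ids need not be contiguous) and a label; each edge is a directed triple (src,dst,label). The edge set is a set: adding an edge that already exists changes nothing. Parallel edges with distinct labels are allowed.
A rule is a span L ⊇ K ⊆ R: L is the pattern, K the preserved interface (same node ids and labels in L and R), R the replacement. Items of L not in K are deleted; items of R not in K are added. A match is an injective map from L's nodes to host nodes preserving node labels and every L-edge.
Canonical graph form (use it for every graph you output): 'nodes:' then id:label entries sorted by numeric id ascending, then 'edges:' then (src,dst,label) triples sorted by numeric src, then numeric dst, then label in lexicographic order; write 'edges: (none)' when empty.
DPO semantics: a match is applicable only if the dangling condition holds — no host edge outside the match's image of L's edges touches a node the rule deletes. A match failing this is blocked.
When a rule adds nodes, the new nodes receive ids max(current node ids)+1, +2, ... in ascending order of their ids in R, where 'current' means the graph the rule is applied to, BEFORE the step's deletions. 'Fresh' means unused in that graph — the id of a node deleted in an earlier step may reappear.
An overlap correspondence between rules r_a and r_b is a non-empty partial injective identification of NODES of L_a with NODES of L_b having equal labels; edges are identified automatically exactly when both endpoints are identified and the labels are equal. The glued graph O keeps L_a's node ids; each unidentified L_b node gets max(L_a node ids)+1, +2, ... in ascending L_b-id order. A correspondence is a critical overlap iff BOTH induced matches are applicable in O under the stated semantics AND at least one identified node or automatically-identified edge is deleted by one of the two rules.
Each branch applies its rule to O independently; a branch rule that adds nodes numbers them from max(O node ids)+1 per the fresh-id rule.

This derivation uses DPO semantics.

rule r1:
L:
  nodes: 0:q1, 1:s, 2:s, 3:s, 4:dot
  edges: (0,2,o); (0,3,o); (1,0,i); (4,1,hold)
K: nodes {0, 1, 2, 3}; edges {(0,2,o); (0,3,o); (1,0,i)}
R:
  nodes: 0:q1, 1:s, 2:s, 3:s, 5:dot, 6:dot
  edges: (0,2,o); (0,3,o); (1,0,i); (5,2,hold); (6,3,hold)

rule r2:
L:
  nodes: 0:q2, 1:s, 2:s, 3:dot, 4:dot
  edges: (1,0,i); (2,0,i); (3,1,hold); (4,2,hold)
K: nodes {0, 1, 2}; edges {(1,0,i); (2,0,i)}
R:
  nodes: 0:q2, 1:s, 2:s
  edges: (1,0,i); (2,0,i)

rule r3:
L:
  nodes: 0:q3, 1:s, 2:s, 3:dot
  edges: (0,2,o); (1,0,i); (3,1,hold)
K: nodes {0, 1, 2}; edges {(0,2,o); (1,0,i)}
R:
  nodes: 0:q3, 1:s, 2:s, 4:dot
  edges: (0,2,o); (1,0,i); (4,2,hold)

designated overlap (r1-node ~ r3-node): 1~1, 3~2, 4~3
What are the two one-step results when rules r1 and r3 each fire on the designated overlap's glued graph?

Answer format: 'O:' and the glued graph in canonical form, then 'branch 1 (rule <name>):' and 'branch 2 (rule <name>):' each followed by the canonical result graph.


O:
nodes: 0:q1, 1:s, 2:s, 3:s, 4:dot, 5:q3
edges: (0,2,o); (0,3,o); (1,0,i); (1,5,i); (4,1,hold); (5,3,o)
branch 1 (rule r1):
nodes: 0:q1, 1:s, 2:s, 3:s, 5:q3, 6:dot, 7:dot
edges: (0,2,o); (0,3,o); (1,0,i); (1,5,i); (5,3,o); (6,2,hold); (7,3,hold)
branch 2 (rule r3):
nodes: 0:q1, 1:s, 2:s, 3:s, 5:q3, 6:dot
edges: (0,2,o); (0,3,o); (1,0,i); (1,5,i); (5,3,o); (6,3,hold)


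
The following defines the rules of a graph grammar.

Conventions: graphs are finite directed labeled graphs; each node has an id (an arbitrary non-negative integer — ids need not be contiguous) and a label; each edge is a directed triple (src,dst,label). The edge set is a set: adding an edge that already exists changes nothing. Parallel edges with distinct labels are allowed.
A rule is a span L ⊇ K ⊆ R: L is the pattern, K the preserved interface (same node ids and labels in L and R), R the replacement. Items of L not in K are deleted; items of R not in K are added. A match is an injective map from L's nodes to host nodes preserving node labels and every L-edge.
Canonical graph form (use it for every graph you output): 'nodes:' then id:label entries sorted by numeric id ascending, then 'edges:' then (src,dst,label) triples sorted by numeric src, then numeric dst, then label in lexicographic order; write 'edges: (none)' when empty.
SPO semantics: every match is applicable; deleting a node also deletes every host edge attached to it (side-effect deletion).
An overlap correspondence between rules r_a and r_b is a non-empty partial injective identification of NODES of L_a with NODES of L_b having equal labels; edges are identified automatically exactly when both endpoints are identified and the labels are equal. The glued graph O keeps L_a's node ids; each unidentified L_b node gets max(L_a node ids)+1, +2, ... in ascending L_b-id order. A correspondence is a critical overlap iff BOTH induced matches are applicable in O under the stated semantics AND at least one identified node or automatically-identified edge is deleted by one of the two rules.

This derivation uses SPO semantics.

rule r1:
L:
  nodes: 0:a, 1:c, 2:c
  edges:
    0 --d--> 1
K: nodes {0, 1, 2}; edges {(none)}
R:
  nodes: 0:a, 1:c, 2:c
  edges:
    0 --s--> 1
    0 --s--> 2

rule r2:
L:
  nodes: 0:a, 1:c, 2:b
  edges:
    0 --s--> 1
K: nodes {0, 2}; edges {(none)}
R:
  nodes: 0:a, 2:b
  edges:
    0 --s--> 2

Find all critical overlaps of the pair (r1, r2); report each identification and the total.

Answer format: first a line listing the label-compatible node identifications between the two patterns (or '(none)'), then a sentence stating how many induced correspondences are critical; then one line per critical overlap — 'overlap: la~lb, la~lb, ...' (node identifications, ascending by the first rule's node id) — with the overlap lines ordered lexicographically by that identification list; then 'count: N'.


label-compatible node identifications between L(r1) and L(r2): 0~0, 1~1, 2~1
4 of the induced correspondences are critical overlaps of r1 and r2.
overlap: 0~0, 1~1
overlap: 0~0, 2~1
overlap: 1~1
overlap: 2~1
count: 4


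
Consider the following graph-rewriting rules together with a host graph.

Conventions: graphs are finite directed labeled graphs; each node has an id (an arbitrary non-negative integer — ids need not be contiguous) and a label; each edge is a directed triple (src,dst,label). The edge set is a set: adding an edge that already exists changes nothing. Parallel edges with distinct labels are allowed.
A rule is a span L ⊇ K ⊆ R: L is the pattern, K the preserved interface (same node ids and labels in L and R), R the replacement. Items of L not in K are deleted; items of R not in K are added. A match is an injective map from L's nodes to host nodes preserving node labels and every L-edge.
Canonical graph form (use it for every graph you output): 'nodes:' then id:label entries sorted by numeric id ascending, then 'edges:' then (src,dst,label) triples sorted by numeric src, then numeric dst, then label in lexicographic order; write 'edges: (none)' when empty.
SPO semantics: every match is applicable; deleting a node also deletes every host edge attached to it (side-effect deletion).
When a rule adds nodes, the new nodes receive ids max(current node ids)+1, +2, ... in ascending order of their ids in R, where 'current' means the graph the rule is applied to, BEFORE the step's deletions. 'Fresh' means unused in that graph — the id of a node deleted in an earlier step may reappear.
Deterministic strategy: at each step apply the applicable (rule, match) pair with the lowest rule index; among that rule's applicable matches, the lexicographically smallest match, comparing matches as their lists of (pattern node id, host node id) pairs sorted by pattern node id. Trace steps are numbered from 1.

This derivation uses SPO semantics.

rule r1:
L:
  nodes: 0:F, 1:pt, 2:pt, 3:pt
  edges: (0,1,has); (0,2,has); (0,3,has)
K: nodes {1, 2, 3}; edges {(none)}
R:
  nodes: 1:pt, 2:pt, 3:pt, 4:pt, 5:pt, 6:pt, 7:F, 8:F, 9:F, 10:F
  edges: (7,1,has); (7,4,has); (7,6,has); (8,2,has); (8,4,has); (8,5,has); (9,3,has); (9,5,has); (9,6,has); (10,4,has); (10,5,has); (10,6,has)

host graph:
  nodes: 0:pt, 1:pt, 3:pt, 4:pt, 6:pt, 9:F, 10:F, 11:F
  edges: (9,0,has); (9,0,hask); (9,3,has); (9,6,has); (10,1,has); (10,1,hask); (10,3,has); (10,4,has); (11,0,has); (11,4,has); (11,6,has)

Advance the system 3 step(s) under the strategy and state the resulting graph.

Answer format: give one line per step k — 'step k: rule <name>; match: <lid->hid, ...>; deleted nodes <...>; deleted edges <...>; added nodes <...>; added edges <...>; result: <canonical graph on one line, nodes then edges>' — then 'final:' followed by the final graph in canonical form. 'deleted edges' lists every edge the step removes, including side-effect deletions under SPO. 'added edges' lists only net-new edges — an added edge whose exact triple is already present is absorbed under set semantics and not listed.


step 1: rule r1; match: 0->9, 1->0, 2->3, 3->6; deleted nodes 9; deleted edges (9,0,has); (9,0,hask); (9,3,has); (9,6,has); added nodes 12, 13, 14, 15, 16, 17, 18; added edges (15,0,has); (15,12,has); (15,14,has); (16,3,has); (16,12,has); (16,13,has); (17,6,has); (17,13,has); (17,14,has); (18,12,has); (18,13,has); (18,14,has); result: nodes: 0:pt, 1:pt, 3:pt, 4:pt, 6:pt, 10:F, 11:F, 12:pt, 13:pt, 14:pt, 15:F, 16:F, 17:F, 18:F edges: (10,1,has); (10,1,hask); (10,3,has); (10,4,has); (11,0,has); (11,4,has); (11,6,has); (15,0,has); (15,12,has); (15,14,has); (16,3,has); (16,12,has); (16,13,has); (17,6,has); (17,13,has); (17,14,has); (18,12,has); (18,13,has); (18,14,has)
step 2: rule r1; match: 0->10, 1->1, 2->3, 3->4; deleted nodes 10; deleted edges (10,1,has); (10,1,hask); (10,3,has); (10,4,has); added nodes 19, 20, 21, 22, 23, 24, 25; added edges (22,1,has); (22,19,has); (22,21,has); (23,3,has); (23,19,has); (23,20,has); (24,4,has); (24,20,has); (24,21,has); (25,19,has); (25,20,has); (25,21,has); result: nodes: 0:pt, 1:pt, 3:pt, 4:pt, 6:pt, 11:F, 12:pt, 13:pt, 14:pt, 15:F, 16:F, 17:F, 18:F, 19:pt, 20:pt, 21:pt, 22:F, 23:F, 24:F, 25:F edges: (11,0,has); (11,4,has); (11,6,has); (15,0,has); (15,12,has); (15,14,has); (16,3,has); (16,12,has); (16,13,has); (17,6,has); (17,13,has); (17,14,has); (18,12,has); (18,13,has); (18,14,has); (22,1,has); (22,19,has); (22,21,has); (23,3,has); (23,19,has); (23,20,has); (24,4,has); (24,20,has); (24,21,has); (25,19,has); (25,20,has); (25,21,has)
step 3: rule r1; match: 0->11, 1->0, 2->4, 3->6; deleted nodes 11; deleted edges (11,0,has); (11,4,has); (11,6,has); added nodes 26, 27, 28, 29, 30, 31, 32; added edges (29,0,has); (29,26,has); (29,28,has); (30,4,has); (30,26,has); (30,27,has); (31,6,has); (31,27,has); (31,28,has); (32,26,has); (32,27,has); (32,28,has); result: nodes: 0:pt, 1:pt, 3:pt, 4:pt, 6:pt, 12:pt, 13:pt, 14:pt, 15:F, 16:F, 17:F, 18:F, 19:pt, 20:pt, 21:pt, 22:F, 23:F, 24:F, 25:F, 26:pt, 27:pt, 28:pt, 29:F, 30:F, 31:F, 32:F edges: (15,0,has); (15,12,has); (15,14,has); (16,3,has); (16,12,has); (16,13,has); (17,6,has); (17,13,has); (17,14,has); (18,12,has); (18,13,has); (18,14,has); (22,1,has); (22,19,has); (22,21,has); (23,3,has); (23,19,has); (23,20,has); (24,4,has); (24,20,has); (24,21,has); (25,19,has); (25,20,has); (25,21,has); (29,0,has); (29,26,has); (29,28,has); (30,4,has); (30,26,has); (30,27,has); (31,6,has); (31,27,has); (31,28,has); (32,26,has); (32,27,has); (32,28,has)
final:
nodes: 0:pt, 1:pt, 3:pt, 4:pt, 6:pt, 12:pt, 13:pt, 14:pt, 15:F, 16:F, 17:F, 18:F, 19:pt, 20:pt, 21:pt, 22:F, 23:F, 24:F, 25:F, 26:pt, 27:pt, 28:pt, 29:F, 30:F, 31:F, 32:F
edges: (15,0,has); (15,12,has); (15,14,has); (16,3,has); (16,12,has); (16,13,has); (17,6,has); (17,13,has); (17,14,has); (18,12,has); (18,13,has); (18,14,has); (22,1,has); (22,19,has); (22,21,has); (23,3,has); (23,19,has); (23,20,has); (24,4,has); (24,20,has); (24,21,has); (25,19,has); (25,20,has); (25,21,has); (29,0,has); (29,26,has); (29,28,has); (30,4,has); (30,26,has); (30,27,has); (31,6,has); (31,27,has); (31,28,has); (32,26,has); (32,27,has); (32,28,has)


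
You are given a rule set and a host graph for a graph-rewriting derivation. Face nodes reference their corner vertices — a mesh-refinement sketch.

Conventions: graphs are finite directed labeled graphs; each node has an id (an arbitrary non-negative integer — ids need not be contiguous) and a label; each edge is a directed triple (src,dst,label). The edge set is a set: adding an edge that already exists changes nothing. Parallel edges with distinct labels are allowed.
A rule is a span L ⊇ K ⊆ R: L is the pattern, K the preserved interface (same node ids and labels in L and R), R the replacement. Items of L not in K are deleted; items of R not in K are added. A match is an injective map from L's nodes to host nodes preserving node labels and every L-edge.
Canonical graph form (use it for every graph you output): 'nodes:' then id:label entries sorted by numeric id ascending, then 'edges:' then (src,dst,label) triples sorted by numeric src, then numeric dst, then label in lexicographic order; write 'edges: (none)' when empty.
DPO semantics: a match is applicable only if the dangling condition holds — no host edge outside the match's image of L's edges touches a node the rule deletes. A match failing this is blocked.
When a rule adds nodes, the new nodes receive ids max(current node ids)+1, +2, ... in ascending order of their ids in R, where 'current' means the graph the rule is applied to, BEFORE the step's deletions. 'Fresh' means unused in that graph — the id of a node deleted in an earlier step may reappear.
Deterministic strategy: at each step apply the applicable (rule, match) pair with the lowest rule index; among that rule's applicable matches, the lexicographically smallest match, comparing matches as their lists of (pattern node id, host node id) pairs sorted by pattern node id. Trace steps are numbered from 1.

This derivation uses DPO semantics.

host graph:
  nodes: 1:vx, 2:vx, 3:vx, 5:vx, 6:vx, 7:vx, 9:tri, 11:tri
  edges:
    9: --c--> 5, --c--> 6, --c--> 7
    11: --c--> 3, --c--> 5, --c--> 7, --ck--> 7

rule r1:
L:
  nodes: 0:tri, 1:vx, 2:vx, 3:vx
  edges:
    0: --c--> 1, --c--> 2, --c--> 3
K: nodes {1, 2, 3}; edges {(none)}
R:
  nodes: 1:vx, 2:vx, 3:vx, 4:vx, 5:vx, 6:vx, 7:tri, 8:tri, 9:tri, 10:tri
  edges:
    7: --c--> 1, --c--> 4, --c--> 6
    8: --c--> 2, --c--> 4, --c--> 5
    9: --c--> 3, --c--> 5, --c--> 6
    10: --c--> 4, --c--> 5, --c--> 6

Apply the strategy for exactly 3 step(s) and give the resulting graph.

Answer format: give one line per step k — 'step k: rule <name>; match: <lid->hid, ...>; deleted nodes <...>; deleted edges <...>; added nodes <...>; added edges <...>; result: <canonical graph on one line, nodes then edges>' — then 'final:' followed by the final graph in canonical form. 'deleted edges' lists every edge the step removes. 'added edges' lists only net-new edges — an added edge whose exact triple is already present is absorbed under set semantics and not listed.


step 1: rule r1; match: 0->9, 1->5, 2->6, 3->7; deleted nodes 9; deleted edges (9,5,c); (9,6,c); (9,7,c); added nodes 12, 13, 14, 15, 16, 17, 18; added edges (15,5,c); (15,12,c); (15,14,c); (16,6,c); (16,12,c); (16,13,c); (17,7,c); (17,13,c); (17,14,c); (18,12,c); (18,13,c); (18,14,c); result: nodes: 1:vx, 2:vx, 3:vx, 5:vx, 6:vx, 7:vx, 11:tri, 12:vx, 13:vx, 14:vx, 15:tri, 16:tri, 17:tri, 18:tri edges: (11,3,c); (11,5,c); (11,7,c); (11,7,ck); (15,5,c); (15,12,c); (15,14,c); (16,6,c); (16,12,c); (16,13,c); (17,7,c); (17,13,c); (17,14,c); (18,12,c); (18,13,c); (18,14,c)
step 2: rule r1; match: 0->15, 1->5, 2->12, 3->14; deleted nodes 15; deleted edges (15,5,c); (15,12,c); (15,14,c); added nodes 19, 20, 21, 22, 23, 24, 25; added edges (22,5,c); (22,19,c); (22,21,c); (23,12,c); (23,19,c); (23,20,c); (24,14,c); (24,20,c); (24,21,c); (25,19,c); (25,20,c); (25,21,c); result: nodes: 1:vx, 2:vx, 3:vx, 5:vx, 6:vx, 7:vx, 11:tri, 12:vx, 13:vx, 14:vx, 16:tri, 17:tri, 18:tri, 19:vx, 20:vx, 21:vx, 22:tri, 23:tri, 24:tri, 25:tri edges: (11,3,c); (11,5,c); (11,7,c); (11,7,ck); (16,6,c); (16,12,c); (16,13,c); (17,7,c); (17,13,c); (17,14,c); (18,12,c); (18,13,c); (18,14,c); (22,5,c); (22,19,c); (22,21,c); (23,12,c); (23,19,c); (23,20,c); (24,14,c); (24,20,c); (24,21,c); (25,19,c); (25,20,c); (25,21,c)
step 3: rule r1; match: 0->16, 1->6, 2->12, 3->13; deleted nodes 16; deleted edges (16,6,c); (16,12,c); (16,13,c); added nodes 26, 27, 28, 29, 30, 31, 32; added edges (29,6,c); (29,26,c); (29,28,c); (30,12,c); (30,26,c); (30,27,c); (31,13,c); (31,27,c); (31,28,c); (32,26,c); (32,27,c); (32,28,c); result: nodes: 1:vx, 2:vx, 3:vx, 5:vx, 6:vx, 7:vx, 11:tri, 12:vx, 13:vx, 14:vx, 17:tri, 18:tri, 19:vx, 20:vx, 21:vx, 22:tri, 23:tri, 24:tri, 25:tri, 26:vx, 27:vx, 28:vx, 29:tri, 30:tri, 31:tri, 32:tri edges: (11,3,c); (11,5,c); (11,7,c); (11,7,ck); (17,7,c); (17,13,c); (17,14,c); (18,12,c); (18,13,c); (18,14,c); (22,5,c); (22,19,c); (22,21,c); (23,12,c); (23,19,c); (23,20,c); (24,14,c); (24,20,c); (24,21,c); (25,19,c); (25,20,c); (25,21,c); (29,6,c); (29,26,c); (29,28,c); (30,12,c); (30,26,c); (30,27,c); (31,13,c); (31,27,c); (31,28,c); (32,26,c); (32,27,c); (32,28,c)
final:
nodes: 1:vx, 2:vx, 3:vx, 5:vx, 6:vx, 7:vx, 11:tri, 12:vx, 13:vx, 14:vx, 17:tri, 18:tri, 19:vx, 20:vx, 21:vx, 22:tri, 23:tri, 24:tri, 25:tri, 26:vx, 27:vx, 28:vx, 29:tri, 30:tri, 31:tri, 32:tri
edges: (11,3,c); (11,5,c); (11,7,c); (11,7,ck); (17,7,c); (17,13,c); (17,14,c); (18,12,c); (18,13,c); (18,14,c); (22,5,c); (22,19,c); (22,21,c); (23,12,c); (23,19,c); (23,20,c); (24,14,c); (24,20,c); (24,21,c); (25,19,c); (25,20,c); (25,21,c); (29,6,c); (29,26,c); (29,28,c); (30,12,c); (30,26,c); (30,27,c); (31,13,c); (31,27,c); (31,28,c); (32,26,c); (32,27,c); (32,28,c)
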